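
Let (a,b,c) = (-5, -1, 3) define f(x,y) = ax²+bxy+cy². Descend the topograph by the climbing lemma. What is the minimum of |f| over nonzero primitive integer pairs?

descent: ρ → (3,7,-1)  [lands on river]
river: ρ → (-1,7,3)
river: ρ → (3,5,-3)
river: ρ → (-3,7,1)
river: ρ → (1,7,-3)
river: ρ → (-3,5,3)
closes: descent 1, river 6
min |a| on river = 1

1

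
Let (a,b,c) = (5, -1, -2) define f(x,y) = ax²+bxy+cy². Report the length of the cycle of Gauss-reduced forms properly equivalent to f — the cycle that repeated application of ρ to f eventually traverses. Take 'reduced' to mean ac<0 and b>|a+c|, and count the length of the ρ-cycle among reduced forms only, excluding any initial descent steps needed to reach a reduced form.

D = 41, ⌊√D⌋ = 6
descent: ρ → (-2,5,2)  [lands on river]
river: ρ → (2,3,-4)
river: ρ → (-4,5,1)
river: ρ → (1,5,-4)
river: ρ → (-4,3,2)
river: ρ → (2,5,-2)
river: ρ → (-2,3,4)
river: ρ → (4,5,-1)
river: ρ → (-1,5,4)
river: ρ → (4,3,-2)
ρ-cycle length = 10 (tail of 1 descent step not counted)

10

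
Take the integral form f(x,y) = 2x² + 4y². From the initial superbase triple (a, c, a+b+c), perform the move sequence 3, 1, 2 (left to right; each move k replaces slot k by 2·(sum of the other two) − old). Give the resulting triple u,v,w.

start (2,4,6) = (f(1,0),f(0,1),f(1,1))
replace slot 3: 2·(2+4) − 6 = 6 → (2,4,6)
replace slot 1: 2·(4+6) − 2 = 18 → (18,4,6)
replace slot 2: 2·(18+6) − 4 = 44 → (18,44,6)

18,44,6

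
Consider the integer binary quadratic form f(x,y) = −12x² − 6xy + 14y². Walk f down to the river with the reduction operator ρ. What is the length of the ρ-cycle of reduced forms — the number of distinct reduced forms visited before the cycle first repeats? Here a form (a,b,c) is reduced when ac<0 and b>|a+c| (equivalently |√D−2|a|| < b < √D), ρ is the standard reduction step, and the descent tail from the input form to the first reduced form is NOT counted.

D = 708, ⌊√D⌋ = 26
descent: ρ → (14,6,-12)  [lands on river]
river: ρ → (-12,18,8)
river: ρ → (8,14,-16)
river: ρ → (-16,18,6)
river: ρ → (6,18,-16)
river: ρ → (-16,14,8)
river: ρ → (8,18,-12)
river: ρ → (-12,6,14)
river: ρ → (14,22,-4)
river: ρ → (-4,26,2)
river: ρ → (2,26,-4)
river: ρ → (-4,22,14)
ρ-cycle length = 12 (tail of 1 descent step not counted)

12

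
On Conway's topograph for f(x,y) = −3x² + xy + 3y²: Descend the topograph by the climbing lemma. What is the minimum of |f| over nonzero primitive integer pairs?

river: ρ → (3,5,-1)
river: ρ → (-1,5,3)
river: ρ → (3,1,-3)
river: ρ → (-3,5,1)
river: ρ → (1,5,-3)
river: ρ → (-3,1,3)
closes: descent 0, river 6
min |a| on river = 1

1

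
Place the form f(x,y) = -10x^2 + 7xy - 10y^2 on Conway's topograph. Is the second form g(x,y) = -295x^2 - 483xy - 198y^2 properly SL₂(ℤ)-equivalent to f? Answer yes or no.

D₁ = -351, D₂ = -351
f is negative-definite; reduce −f:
−f: flip: (10,-7,10)→(10,7,10)
−f: reduced (well bottom): (10,7,10) with a≤c, −a<b≤a
flip sign back: reduced form of f is (-10,-7,-10)
g is negative-definite; reduce −g:
−g: translate: b→-107 (≡483 mod 590), so (295,483,198)→(295,-107,10)
−g: flip: (295,-107,10)→(10,107,295)
−g: translate: b→7 (≡107 mod 20), so (10,107,295)→(10,7,10)
−g: reduced (well bottom): (10,7,10) with a≤c, −a<b≤a
flip sign back: reduced form of g is (-10,-7,-10)
reduced forms (-10, -7, -10) vs (-10, -7, -10) ⇒ equivalent

yes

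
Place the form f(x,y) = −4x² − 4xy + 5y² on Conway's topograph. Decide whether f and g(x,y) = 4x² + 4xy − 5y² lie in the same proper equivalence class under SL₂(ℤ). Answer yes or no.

D₁ = 96, D₂ = 96
river cycle of f (length 4): (5, 4, -4), (-4, 4, 5), (5, 6, -3), (-3, 6, 5)
river cycle of g (length 4): (-5, 6, 3), (3, 6, -5), (-5, 4, 4), (4, 4, -5)
cycles differ ⇒ inequivalent

no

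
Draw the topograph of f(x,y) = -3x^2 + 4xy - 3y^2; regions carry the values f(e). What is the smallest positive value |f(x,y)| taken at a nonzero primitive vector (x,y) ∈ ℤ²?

translate: b→2 (≡-4 mod 6), so (3,-4,3)→(3,2,2)
flip: (3,2,2)→(2,-2,3)
translate: b→2 (≡-2 mod 4), so (2,-2,3)→(2,2,3)
reduced (well bottom): (2,2,3) with a≤c, −a<b≤a
well minimum |f| = |-2| = 2 (negative-definite)

2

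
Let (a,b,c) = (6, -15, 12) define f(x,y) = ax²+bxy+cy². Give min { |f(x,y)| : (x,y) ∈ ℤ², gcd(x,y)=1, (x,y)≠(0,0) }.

translate: b→-3 (≡-15 mod 12), so (6,-15,12)→(6,-3,3)
flip: (6,-3,3)→(3,3,6)
reduced (well bottom): (3,3,6) with a≤c, −a<b≤a
well minimum = a = 3

3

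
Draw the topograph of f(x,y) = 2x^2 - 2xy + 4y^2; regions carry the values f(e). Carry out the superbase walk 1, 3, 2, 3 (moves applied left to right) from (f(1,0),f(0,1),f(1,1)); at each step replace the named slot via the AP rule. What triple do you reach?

start (2,4,4) = (f(1,0),f(0,1),f(1,1))
replace slot 1: 2·(4+4) − 2 = 14 → (14,4,4)
replace slot 3: 2·(14+4) − 4 = 32 → (14,4,32)
replace slot 2: 2·(14+32) − 4 = 88 → (14,88,32)
replace slot 3: 2·(14+88) − 32 = 172 → (14,88,172)

14,88,172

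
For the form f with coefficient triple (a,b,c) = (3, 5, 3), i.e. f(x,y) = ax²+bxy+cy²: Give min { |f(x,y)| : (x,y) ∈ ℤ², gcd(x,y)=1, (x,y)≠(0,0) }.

translate: b→-1 (≡5 mod 6), so (3,5,3)→(3,-1,1)
flip: (3,-1,1)→(1,1,3)
reduced (well bottom): (1,1,3) with a≤c, −a<b≤a
well minimum = a = 1

1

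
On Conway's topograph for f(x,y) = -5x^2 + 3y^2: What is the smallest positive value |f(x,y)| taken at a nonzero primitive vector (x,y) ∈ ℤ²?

descent: ρ → (3,6,-2)  [lands on river]
river: ρ → (-2,6,3)
closes: descent 1, river 2
min |a| on river = 2

2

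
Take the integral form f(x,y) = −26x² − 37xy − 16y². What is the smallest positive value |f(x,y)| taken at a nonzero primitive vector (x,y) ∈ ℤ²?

translate: b→-15 (≡37 mod 52), so (26,37,16)→(26,-15,5)
flip: (26,-15,5)→(5,15,26)
translate: b→5 (≡15 mod 10), so (5,15,26)→(5,5,16)
reduced (well bottom): (5,5,16) with a≤c, −a<b≤a
well minimum |f| = |-5| = 5 (negative-definite)

5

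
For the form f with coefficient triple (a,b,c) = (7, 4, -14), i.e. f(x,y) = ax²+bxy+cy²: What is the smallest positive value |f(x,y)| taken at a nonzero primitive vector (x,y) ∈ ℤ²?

descent: ρ → (-14,-4,7)
descent: ρ → (7,18,-3)  [lands on river]
river: ρ → (-3,18,7)
river: ρ → (7,10,-11)
river: ρ → (-11,12,6)
river: ρ → (6,12,-11)
river: ρ → (-11,10,7)
closes: descent 2, river 6
min |a| on river = 3

3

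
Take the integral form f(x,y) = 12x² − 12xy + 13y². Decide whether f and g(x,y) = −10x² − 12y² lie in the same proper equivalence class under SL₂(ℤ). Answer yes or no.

D₁ = -480, D₂ = -480
f: translate: b→12 (≡-12 mod 24), so (12,-12,13)→(12,12,13)
f: reduced (well bottom): (12,12,13) with a≤c, −a<b≤a
g is negative-definite; reduce −g:
−g: reduced (well bottom): (10,0,12) with a≤c, −a<b≤a
flip sign back: reduced form of g is (-10,0,-12)
reduced forms (12, 12, 13) vs (-10, 0, -12) ⇒ inequivalent

no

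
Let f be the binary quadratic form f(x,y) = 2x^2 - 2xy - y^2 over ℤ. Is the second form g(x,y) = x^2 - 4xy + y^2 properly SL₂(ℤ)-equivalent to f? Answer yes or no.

D₁ = 12, D₂ = 12
river cycle of f (length 2): (-1, 2, 2), (2, 2, -1)
river cycle of g (length 2): (1, 2, -2), (-2, 2, 1)
cycles differ ⇒ inequivalent

no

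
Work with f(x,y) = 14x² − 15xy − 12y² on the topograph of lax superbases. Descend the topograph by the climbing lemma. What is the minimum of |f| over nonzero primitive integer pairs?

descent: ρ → (-12,15,14)  [lands on river]
river: ρ → (14,13,-13)
river: ρ → (-13,13,14)
river: ρ → (14,15,-12)
river: ρ → (-12,9,17)
river: ρ → (17,25,-4)
river: ρ → (-4,23,23)
river: ρ → (23,23,-4)
river: ρ → (-4,25,17)
river: ρ → (17,9,-12)
closes: descent 1, river 10
min |a| on river = 4

4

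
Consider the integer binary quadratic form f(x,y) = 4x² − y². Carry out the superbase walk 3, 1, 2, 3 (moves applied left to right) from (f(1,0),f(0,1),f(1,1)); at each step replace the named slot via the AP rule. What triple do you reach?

start (4,-1,3) = (f(1,0),f(0,1),f(1,1))
replace slot 3: 2·(4+(-1)) − 3 = 3 → (4,-1,3)
replace slot 1: 2·((-1)+3) − 4 = 0 → (0,-1,3)
replace slot 2: 2·(0+3) − (-1) = 7 → (0,7,3)
replace slot 3: 2·(0+7) − 3 = 11 → (0,7,11)

0,7,11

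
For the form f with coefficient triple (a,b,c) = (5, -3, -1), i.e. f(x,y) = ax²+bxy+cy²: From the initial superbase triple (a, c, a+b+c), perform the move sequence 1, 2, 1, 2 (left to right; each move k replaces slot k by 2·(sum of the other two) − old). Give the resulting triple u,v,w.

start (5,-1,1) = (f(1,0),f(0,1),f(1,1))
replace slot 1: 2·((-1)+1) − 5 = -5 → (-5,-1,1)
replace slot 2: 2·((-5)+1) − (-1) = -7 → (-5,-7,1)
replace slot 1: 2·((-7)+1) − (-5) = -7 → (-7,-7,1)
replace slot 2: 2·((-7)+1) − (-7) = -5 → (-7,-5,1)

-7,-5,1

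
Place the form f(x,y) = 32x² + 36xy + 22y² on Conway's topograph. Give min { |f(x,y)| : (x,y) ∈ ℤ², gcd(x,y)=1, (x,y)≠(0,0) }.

translate: b→-28 (≡36 mod 64), so (32,36,22)→(32,-28,18)
flip: (32,-28,18)→(18,28,32)
translate: b→-8 (≡28 mod 36), so (18,28,32)→(18,-8,22)
reduced (well bottom): (18,-8,22) with a≤c, −a<b≤a
well minimum = a = 18

18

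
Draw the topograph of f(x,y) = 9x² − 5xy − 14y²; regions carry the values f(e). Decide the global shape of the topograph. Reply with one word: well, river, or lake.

D = b²−4ac = (-5)² − 4·9·(-14) = 529
D = 23² is a perfect square ⇒ form factors over ℤ ⇒ lakes

lake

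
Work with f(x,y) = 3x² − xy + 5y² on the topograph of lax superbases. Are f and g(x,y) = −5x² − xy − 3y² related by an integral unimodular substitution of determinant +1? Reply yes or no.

D₁ = -59, D₂ = -59
f: reduced (well bottom): (3,-1,5) with a≤c, −a<b≤a
g is negative-definite; reduce −g:
−g: flip: (5,1,3)→(3,-1,5)
−g: reduced (well bottom): (3,-1,5) with a≤c, −a<b≤a
flip sign back: reduced form of g is (-3,1,-5)
reduced forms (3, -1, 5) vs (-3, 1, -5) ⇒ inequivalent

no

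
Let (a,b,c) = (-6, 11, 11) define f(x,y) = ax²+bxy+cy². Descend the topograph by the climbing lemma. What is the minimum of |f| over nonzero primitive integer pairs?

river: ρ → (11,11,-6)
river: ρ → (-6,13,9)
river: ρ → (9,5,-10)
river: ρ → (-10,15,4)
river: ρ → (4,17,-6)
river: ρ → (-6,19,1)
river: ρ → (1,19,-6)
river: ρ → (-6,17,4)
river: ρ → (4,15,-10)
river: ρ → (-10,5,9)
river: ρ → (9,13,-6)
river: ρ → (-6,11,11)
closes: descent 0, river 12
min |a| on river = 1

1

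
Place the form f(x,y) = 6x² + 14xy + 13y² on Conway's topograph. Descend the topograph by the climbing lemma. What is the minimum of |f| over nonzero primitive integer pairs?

translate: b→2 (≡14 mod 12), so (6,14,13)→(6,2,5)
flip: (6,2,5)→(5,-2,6)
reduced (well bottom): (5,-2,6) with a≤c, −a<b≤a
well minimum = a = 5

5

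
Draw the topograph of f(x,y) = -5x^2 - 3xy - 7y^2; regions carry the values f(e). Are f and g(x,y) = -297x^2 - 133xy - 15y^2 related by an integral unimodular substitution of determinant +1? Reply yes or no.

D₁ = -131, D₂ = -131
f is negative-definite; reduce −f:
−f: reduced (well bottom): (5,3,7) with a≤c, −a<b≤a
flip sign back: reduced form of f is (-5,-3,-7)
g is negative-definite; reduce −g:
−g: flip: (297,133,15)→(15,-133,297)
−g: translate: b→-13 (≡-133 mod 30), so (15,-133,297)→(15,-13,5)
−g: flip: (15,-13,5)→(5,13,15)
−g: translate: b→3 (≡13 mod 10), so (5,13,15)→(5,3,7)
−g: reduced (well bottom): (5,3,7) with a≤c, −a<b≤a
flip sign back: reduced form of g is (-5,-3,-7)
reduced forms (-5, -3, -7) vs (-5, -3, -7) ⇒ equivalent

yes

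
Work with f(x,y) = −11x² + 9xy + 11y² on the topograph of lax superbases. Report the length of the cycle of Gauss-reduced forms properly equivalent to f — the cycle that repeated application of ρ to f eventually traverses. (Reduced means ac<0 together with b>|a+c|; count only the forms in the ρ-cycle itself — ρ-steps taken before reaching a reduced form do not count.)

D = 565, ⌊√D⌋ = 23
river: ρ → (11,13,-9)
river: ρ → (-9,23,1)
river: ρ → (1,23,-9)
river: ρ → (-9,13,11)
river: ρ → (11,9,-11)
river: ρ → (-11,13,9)
river: ρ → (9,23,-1)
river: ρ → (-1,23,9)
river: ρ → (9,13,-11)
river: ρ → (-11,9,11)
ρ-cycle length = 10 (tail of 0 descent steps not counted)

10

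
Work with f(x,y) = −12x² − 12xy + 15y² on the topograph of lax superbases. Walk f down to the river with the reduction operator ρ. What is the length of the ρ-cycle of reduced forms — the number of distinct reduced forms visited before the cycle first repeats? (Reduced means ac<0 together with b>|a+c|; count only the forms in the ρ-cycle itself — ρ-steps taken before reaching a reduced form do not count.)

D = 864, ⌊√D⌋ = 29
descent: ρ → (15,12,-12)  [lands on river]
river: ρ → (-12,12,15)
river: ρ → (15,18,-9)
river: ρ → (-9,18,15)
ρ-cycle length = 4 (tail of 1 descent step not counted)

4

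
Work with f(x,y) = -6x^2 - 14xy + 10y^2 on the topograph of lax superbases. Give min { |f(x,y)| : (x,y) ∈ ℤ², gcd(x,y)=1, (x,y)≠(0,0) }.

descent: ρ → (10,14,-6)  [lands on river]
river: ρ → (-6,10,14)
river: ρ → (14,18,-2)
river: ρ → (-2,18,14)
river: ρ → (14,10,-6)
river: ρ → (-6,14,10)
river: ρ → (10,6,-10)
river: ρ → (-10,14,6)
river: ρ → (6,10,-14)
river: ρ → (-14,18,2)
river: ρ → (2,18,-14)
river: ρ → (-14,10,6)
river: ρ → (6,14,-10)
river: ρ → (-10,6,10)
closes: descent 1, river 14
min |a| on river = 2

2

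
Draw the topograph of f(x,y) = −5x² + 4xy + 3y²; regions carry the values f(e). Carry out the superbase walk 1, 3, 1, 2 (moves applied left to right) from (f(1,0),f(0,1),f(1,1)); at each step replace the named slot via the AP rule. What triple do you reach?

start (-5,3,2) = (f(1,0),f(0,1),f(1,1))
replace slot 1: 2·(3+2) − (-5) = 15 → (15,3,2)
replace slot 3: 2·(15+3) − 2 = 34 → (15,3,34)
replace slot 1: 2·(3+34) − 15 = 59 → (59,3,34)
replace slot 2: 2·(59+34) − 3 = 183 → (59,183,34)

59,183,34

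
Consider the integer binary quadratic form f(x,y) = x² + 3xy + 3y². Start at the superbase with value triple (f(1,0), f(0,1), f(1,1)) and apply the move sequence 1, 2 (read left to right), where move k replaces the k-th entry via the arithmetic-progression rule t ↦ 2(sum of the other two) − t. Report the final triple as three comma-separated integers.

start (1,3,7) = (f(1,0),f(0,1),f(1,1))
replace slot 1: 2·(3+7) − 1 = 19 → (19,3,7)
replace slot 2: 2·(19+7) − 3 = 49 → (19,49,7)

19,49,7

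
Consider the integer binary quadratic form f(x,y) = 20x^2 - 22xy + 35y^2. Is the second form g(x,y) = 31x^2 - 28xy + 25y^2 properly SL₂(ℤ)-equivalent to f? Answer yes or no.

D₁ = -2316, D₂ = -2316
f: translate: b→18 (≡-22 mod 40), so (20,-22,35)→(20,18,33)
f: reduced (well bottom): (20,18,33) with a≤c, −a<b≤a
g: flip: (31,-28,25)→(25,28,31)
g: translate: b→-22 (≡28 mod 50), so (25,28,31)→(25,-22,28)
g: reduced (well bottom): (25,-22,28) with a≤c, −a<b≤a
reduced forms (20, 18, 33) vs (25, -22, 28) ⇒ inequivalent

no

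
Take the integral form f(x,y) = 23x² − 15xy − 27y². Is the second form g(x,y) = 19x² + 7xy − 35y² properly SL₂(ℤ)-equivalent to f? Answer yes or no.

D₁ = 2709, D₂ = 2709
river cycle of f (length 10): (-27, 15, 23), (23, 31, -19), (-19, 45, 9), (9, 45, -19), (-19, 31, 23), (23, 15, -27), (-27, 39, 11), (11, 49, -7), (-7, 49, 11), (11, 39, -27)
river cycle of g (length 10): (19, 45, -9), (-9, 45, 19), (19, 31, -23), (-23, 15, 27), (27, 39, -11), (-11, 49, 7), (7, 49, -11), (-11, 39, 27), (27, 15, -23), (-23, 31, 19)
cycles differ ⇒ inequivalent

no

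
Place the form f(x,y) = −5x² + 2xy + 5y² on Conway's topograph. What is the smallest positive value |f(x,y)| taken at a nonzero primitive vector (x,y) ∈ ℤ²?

river: ρ → (5,8,-2)
river: ρ → (-2,8,5)
river: ρ → (5,2,-5)
river: ρ → (-5,8,2)
river: ρ → (2,8,-5)
river: ρ → (-5,2,5)
closes: descent 0, river 6
min |a| on river = 2

2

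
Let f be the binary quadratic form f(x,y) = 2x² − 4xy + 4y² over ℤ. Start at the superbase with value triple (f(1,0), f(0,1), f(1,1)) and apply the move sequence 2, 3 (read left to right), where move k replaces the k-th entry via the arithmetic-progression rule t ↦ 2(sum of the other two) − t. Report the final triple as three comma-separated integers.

start (2,4,2) = (f(1,0),f(0,1),f(1,1))
replace slot 2: 2·(2+2) − 4 = 4 → (2,4,2)
replace slot 3: 2·(2+4) − 2 = 10 → (2,4,10)

2,4,10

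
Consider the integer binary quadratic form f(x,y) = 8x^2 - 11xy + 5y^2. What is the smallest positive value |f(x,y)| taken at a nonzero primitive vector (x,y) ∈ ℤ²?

translate: b→5 (≡-11 mod 16), so (8,-11,5)→(8,5,2)
flip: (8,5,2)→(2,-5,8)
translate: b→-1 (≡-5 mod 4), so (2,-5,8)→(2,-1,5)
reduced (well bottom): (2,-1,5) with a≤c, −a<b≤a
well minimum = a = 2

2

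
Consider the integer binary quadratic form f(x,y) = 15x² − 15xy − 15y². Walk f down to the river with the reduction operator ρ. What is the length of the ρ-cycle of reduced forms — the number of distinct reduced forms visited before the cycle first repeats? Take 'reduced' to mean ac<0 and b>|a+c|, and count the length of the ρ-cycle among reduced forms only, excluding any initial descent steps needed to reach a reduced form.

D = 1125, ⌊√D⌋ = 33
descent: ρ → (-15,15,15)  [lands on river]
river: ρ → (15,15,-15)
ρ-cycle length = 2 (tail of 1 descent step not counted)

2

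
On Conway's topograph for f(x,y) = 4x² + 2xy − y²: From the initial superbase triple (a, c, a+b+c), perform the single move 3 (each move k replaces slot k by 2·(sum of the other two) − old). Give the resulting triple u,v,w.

start (4,-1,5) = (f(1,0),f(0,1),f(1,1))
replace slot 3: 2·(4+(-1)) − 5 = 1 → (4,-1,1)

4,-1,1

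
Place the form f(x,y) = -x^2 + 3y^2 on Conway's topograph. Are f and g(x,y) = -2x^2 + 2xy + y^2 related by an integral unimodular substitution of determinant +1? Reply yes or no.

D₁ = 12, D₂ = 12
river cycle of f (length 2): (-1, 2, 2), (2, 2, -1)
river cycle of g (length 2): (1, 2, -2), (-2, 2, 1)
cycles differ ⇒ inequivalent

no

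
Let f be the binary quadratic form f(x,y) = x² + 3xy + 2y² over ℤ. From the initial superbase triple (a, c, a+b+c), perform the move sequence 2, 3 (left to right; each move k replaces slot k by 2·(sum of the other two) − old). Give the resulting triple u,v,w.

start (1,2,6) = (f(1,0),f(0,1),f(1,1))
replace slot 2: 2·(1+6) − 2 = 12 → (1,12,6)
replace slot 3: 2·(1+12) − 6 = 20 → (1,12,20)

1,12,20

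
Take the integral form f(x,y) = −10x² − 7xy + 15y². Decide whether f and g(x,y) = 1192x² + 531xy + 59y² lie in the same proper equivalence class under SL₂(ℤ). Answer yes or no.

D₁ = 649, D₂ = 649
river cycle of f (length 34): (15, 7, -10), (-10, 13, 12), (12, 11, -11), (-11, 11, 12), (12, 13, -10), (-10, 7, 15), (15, 23, -2), (-2, 25, 3), (3, 23, -10), (-10, 17, 9), … (24 more)
river cycle of g (length 34): (12, 13, -10), (-10, 7, 15), (15, 23, -2), (-2, 25, 3), (3, 23, -10), (-10, 17, 9), (9, 19, -8), (-8, 13, 15), (15, 17, -6), (-6, 19, 12), … (24 more)
cycles coincide ⇒ equivalent

yes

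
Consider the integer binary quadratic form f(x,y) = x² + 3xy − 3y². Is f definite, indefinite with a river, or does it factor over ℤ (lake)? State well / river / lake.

D = b²−4ac = 3² − 4·1·(-3) = 21
D > 0 non-square ⇒ indefinite ⇒ periodic river

river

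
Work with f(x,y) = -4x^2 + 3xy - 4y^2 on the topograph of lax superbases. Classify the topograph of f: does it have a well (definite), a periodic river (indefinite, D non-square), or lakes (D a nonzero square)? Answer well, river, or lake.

D = b²−4ac = 3² − 4·(-4)·(-4) = -55
D < 0 ⇒ definite ⇒ every region one sign ⇒ single well

well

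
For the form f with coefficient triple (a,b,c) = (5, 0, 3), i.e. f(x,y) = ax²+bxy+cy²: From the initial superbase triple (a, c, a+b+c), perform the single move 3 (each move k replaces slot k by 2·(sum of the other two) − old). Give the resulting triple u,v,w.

start (5,3,8) = (f(1,0),f(0,1),f(1,1))
replace slot 3: 2·(5+3) − 8 = 8 → (5,3,8)

5,3,8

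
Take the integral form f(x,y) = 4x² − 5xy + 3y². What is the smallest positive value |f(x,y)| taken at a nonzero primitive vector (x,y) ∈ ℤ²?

translate: b→3 (≡-5 mod 8), so (4,-5,3)→(4,3,2)
flip: (4,3,2)→(2,-3,4)
translate: b→1 (≡-3 mod 4), so (2,-3,4)→(2,1,3)
reduced (well bottom): (2,1,3) with a≤c, −a<b≤a
well minimum = a = 2

2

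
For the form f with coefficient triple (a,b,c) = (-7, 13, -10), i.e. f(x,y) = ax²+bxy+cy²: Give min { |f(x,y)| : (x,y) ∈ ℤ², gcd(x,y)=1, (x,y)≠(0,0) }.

translate: b→1 (≡-13 mod 14), so (7,-13,10)→(7,1,4)
flip: (7,1,4)→(4,-1,7)
reduced (well bottom): (4,-1,7) with a≤c, −a<b≤a
well minimum |f| = |-4| = 4 (negative-definite)

4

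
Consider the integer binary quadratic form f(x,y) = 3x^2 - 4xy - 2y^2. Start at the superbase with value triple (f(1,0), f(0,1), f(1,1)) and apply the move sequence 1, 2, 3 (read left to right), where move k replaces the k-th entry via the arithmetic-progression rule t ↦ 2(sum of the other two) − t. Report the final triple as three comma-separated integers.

start (3,-2,-3) = (f(1,0),f(0,1),f(1,1))
replace slot 1: 2·((-2)+(-3)) − 3 = -13 → (-13,-2,-3)
replace slot 2: 2·((-13)+(-3)) − (-2) = -30 → (-13,-30,-3)
replace slot 3: 2·((-13)+(-30)) − (-3) = -83 → (-13,-30,-83)

-13,-30,-83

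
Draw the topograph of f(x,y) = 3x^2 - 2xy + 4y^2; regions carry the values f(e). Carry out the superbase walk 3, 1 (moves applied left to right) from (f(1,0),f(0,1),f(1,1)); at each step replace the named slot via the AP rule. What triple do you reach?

start (3,4,5) = (f(1,0),f(0,1),f(1,1))
replace slot 3: 2·(3+4) − 5 = 9 → (3,4,9)
replace slot 1: 2·(4+9) − 3 = 23 → (23,4,9)

23,4,9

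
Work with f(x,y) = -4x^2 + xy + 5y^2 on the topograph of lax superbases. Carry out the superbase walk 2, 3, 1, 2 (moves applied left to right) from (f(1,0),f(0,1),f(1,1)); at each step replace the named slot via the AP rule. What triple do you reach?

start (-4,5,2) = (f(1,0),f(0,1),f(1,1))
replace slot 2: 2·((-4)+2) − 5 = -9 → (-4,-9,2)
replace slot 3: 2·((-4)+(-9)) − 2 = -28 → (-4,-9,-28)
replace slot 1: 2·((-9)+(-28)) − (-4) = -70 → (-70,-9,-28)
replace slot 2: 2·((-70)+(-28)) − (-9) = -187 → (-70,-187,-28)

-70,-187,-28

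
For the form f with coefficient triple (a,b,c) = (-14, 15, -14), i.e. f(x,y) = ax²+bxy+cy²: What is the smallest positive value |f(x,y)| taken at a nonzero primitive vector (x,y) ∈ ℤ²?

translate: b→13 (≡-15 mod 28), so (14,-15,14)→(14,13,13)
flip: (14,13,13)→(13,-13,14)
translate: b→13 (≡-13 mod 26), so (13,-13,14)→(13,13,14)
reduced (well bottom): (13,13,14) with a≤c, −a<b≤a
well minimum |f| = |-13| = 13 (negative-definite)

13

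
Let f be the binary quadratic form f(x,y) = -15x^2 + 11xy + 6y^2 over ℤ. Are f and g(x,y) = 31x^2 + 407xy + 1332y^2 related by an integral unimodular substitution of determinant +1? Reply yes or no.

D₁ = 481, D₂ = 481
river cycle of f (length 26): (6, 13, -13), (-13, 13, 6), (6, 11, -15), (-15, 19, 2), (2, 21, -5), (-5, 19, 6), (6, 17, -8), (-8, 15, 8), (8, 17, -6), (-6, 19, 5), … (16 more)
river cycle of g (length 26): (2, 19, -15), (-15, 11, 6), (6, 13, -13), (-13, 13, 6), (6, 11, -15), (-15, 19, 2), (2, 21, -5), (-5, 19, 6), (6, 17, -8), (-8, 15, 8), … (16 more)
cycles coincide ⇒ equivalent

yes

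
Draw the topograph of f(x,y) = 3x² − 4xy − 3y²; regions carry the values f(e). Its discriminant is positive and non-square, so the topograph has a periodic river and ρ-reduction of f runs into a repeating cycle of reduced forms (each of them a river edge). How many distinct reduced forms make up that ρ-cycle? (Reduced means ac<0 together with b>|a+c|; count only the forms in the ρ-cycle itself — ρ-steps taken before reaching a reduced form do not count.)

D = 52, ⌊√D⌋ = 7
descent: ρ → (-3,4,3)  [lands on river]
river: ρ → (3,2,-4)
river: ρ → (-4,6,1)
river: ρ → (1,6,-4)
river: ρ → (-4,2,3)
river: ρ → (3,4,-3)
river: ρ → (-3,2,4)
river: ρ → (4,6,-1)
river: ρ → (-1,6,4)
river: ρ → (4,2,-3)
ρ-cycle length = 10 (tail of 1 descent step not counted)

10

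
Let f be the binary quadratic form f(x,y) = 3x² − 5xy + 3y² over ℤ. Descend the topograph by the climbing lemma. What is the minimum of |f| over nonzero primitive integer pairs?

translate: b→1 (≡-5 mod 6), so (3,-5,3)→(3,1,1)
flip: (3,1,1)→(1,-1,3)
translate: b→1 (≡-1 mod 2), so (1,-1,3)→(1,1,3)
reduced (well bottom): (1,1,3) with a≤c, −a<b≤a
well minimum = a = 1

1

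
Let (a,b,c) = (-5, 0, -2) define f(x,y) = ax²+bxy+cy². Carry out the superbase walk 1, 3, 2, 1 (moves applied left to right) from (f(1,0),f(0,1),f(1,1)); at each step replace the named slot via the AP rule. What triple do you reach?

start (-5,-2,-7) = (f(1,0),f(0,1),f(1,1))
replace slot 1: 2·((-2)+(-7)) − (-5) = -13 → (-13,-2,-7)
replace slot 3: 2·((-13)+(-2)) − (-7) = -23 → (-13,-2,-23)
replace slot 2: 2·((-13)+(-23)) − (-2) = -70 → (-13,-70,-23)
replace slot 1: 2·((-70)+(-23)) − (-13) = -173 → (-173,-70,-23)

-173,-70,-23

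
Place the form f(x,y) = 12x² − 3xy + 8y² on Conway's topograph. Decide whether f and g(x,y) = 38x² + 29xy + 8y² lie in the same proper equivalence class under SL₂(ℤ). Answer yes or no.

D₁ = -375, D₂ = -375
f: flip: (12,-3,8)→(8,3,12)
f: reduced (well bottom): (8,3,12) with a≤c, −a<b≤a
g: flip: (38,29,8)→(8,-29,38)
g: translate: b→3 (≡-29 mod 16), so (8,-29,38)→(8,3,12)
g: reduced (well bottom): (8,3,12) with a≤c, −a<b≤a
reduced forms (8, 3, 12) vs (8, 3, 12) ⇒ equivalent

yes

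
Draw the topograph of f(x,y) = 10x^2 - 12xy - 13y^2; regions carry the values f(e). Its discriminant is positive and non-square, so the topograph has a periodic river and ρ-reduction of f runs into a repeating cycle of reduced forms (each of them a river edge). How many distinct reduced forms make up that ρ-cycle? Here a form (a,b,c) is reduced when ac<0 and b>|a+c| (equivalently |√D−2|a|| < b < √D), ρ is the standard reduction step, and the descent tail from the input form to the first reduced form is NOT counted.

D = 664, ⌊√D⌋ = 25
descent: ρ → (-13,12,10)  [lands on river]
river: ρ → (10,8,-15)
river: ρ → (-15,22,3)
river: ρ → (3,20,-22)
river: ρ → (-22,24,1)
river: ρ → (1,24,-22)
river: ρ → (-22,20,3)
river: ρ → (3,22,-15)
river: ρ → (-15,8,10)
river: ρ → (10,12,-13)
river: ρ → (-13,14,9)
river: ρ → (9,22,-5)
river: ρ → (-5,18,17)
river: ρ → (17,16,-6)
river: ρ → (-6,20,11)
river: ρ → (11,24,-2)
river: ρ → (-2,24,11)
river: ρ → (11,20,-6)
river: ρ → (-6,16,17)
river: ρ → (17,18,-5)
river: ρ → (-5,22,9)
river: ρ → (9,14,-13)
ρ-cycle length = 22 (tail of 1 descent step not counted)

22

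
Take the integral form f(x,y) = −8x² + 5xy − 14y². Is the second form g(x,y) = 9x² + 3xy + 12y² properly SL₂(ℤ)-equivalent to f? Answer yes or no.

D₁ = -423, D₂ = -423
f is negative-definite; reduce −f:
−f: reduced (well bottom): (8,-5,14) with a≤c, −a<b≤a
flip sign back: reduced form of f is (-8,5,-14)
g: reduced (well bottom): (9,3,12) with a≤c, −a<b≤a
reduced forms (-8, 5, -14) vs (9, 3, 12) ⇒ inequivalent

no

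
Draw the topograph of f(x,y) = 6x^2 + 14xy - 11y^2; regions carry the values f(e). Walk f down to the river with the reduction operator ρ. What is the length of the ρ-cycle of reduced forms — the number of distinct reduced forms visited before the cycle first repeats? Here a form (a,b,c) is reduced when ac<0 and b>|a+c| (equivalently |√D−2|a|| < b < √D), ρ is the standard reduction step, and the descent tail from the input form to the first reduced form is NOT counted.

D = 460, ⌊√D⌋ = 21
river: ρ → (-11,8,9)
river: ρ → (9,10,-10)
river: ρ → (-10,10,9)
river: ρ → (9,8,-11)
river: ρ → (-11,14,6)
river: ρ → (6,10,-15)
river: ρ → (-15,20,1)
river: ρ → (1,20,-15)
river: ρ → (-15,10,6)
river: ρ → (6,14,-11)
ρ-cycle length = 10 (tail of 0 descent steps not counted)

10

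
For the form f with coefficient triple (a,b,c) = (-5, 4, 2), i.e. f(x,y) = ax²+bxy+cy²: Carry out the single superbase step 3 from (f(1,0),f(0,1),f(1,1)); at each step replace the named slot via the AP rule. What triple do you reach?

start (-5,2,1) = (f(1,0),f(0,1),f(1,1))
replace slot 3: 2·((-5)+2) − 1 = -7 → (-5,2,-7)

-5,2,-7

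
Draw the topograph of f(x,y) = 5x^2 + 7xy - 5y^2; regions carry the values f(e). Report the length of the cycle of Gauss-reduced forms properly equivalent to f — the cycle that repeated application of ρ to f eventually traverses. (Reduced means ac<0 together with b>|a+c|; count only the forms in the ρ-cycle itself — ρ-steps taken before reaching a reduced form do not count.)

D = 149, ⌊√D⌋ = 12
river: ρ → (-5,3,7)
river: ρ → (7,11,-1)
river: ρ → (-1,11,7)
river: ρ → (7,3,-5)
river: ρ → (-5,7,5)
river: ρ → (5,3,-7)
river: ρ → (-7,11,1)
river: ρ → (1,11,-7)
river: ρ → (-7,3,5)
river: ρ → (5,7,-5)
ρ-cycle length = 10 (tail of 0 descent steps not counted)

10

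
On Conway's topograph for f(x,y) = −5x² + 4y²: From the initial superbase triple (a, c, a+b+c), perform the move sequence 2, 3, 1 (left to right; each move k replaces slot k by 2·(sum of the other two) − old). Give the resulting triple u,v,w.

start (-5,4,-1) = (f(1,0),f(0,1),f(1,1))
replace slot 2: 2·((-5)+(-1)) − 4 = -16 → (-5,-16,-1)
replace slot 3: 2·((-5)+(-16)) − (-1) = -41 → (-5,-16,-41)
replace slot 1: 2·((-16)+(-41)) − (-5) = -109 → (-109,-16,-41)

-109,-16,-41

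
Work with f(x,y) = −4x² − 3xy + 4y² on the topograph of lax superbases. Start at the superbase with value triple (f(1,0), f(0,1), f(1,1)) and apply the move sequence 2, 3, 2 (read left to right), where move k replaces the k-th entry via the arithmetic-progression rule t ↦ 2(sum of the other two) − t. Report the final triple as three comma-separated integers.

start (-4,4,-3) = (f(1,0),f(0,1),f(1,1))
replace slot 2: 2·((-4)+(-3)) − 4 = -18 → (-4,-18,-3)
replace slot 3: 2·((-4)+(-18)) − (-3) = -41 → (-4,-18,-41)
replace slot 2: 2·((-4)+(-41)) − (-18) = -72 → (-4,-72,-41)

-4,-72,-41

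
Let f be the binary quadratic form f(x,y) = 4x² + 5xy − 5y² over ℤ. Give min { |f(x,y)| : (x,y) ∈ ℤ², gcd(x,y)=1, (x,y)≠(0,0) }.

river: ρ → (-5,5,4)
river: ρ → (4,3,-6)
river: ρ → (-6,9,1)
river: ρ → (1,9,-6)
river: ρ → (-6,3,4)
river: ρ → (4,5,-5)
closes: descent 0, river 6
min |a| on river = 1

1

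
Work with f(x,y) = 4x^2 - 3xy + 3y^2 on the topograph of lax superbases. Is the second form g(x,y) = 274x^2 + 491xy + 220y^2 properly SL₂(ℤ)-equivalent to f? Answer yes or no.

D₁ = -39, D₂ = -39
f: flip: (4,-3,3)→(3,3,4)
f: reduced (well bottom): (3,3,4) with a≤c, −a<b≤a
g: translate: b→-57 (≡491 mod 548), so (274,491,220)→(274,-57,3)
g: flip: (274,-57,3)→(3,57,274)
g: translate: b→3 (≡57 mod 6), so (3,57,274)→(3,3,4)
g: reduced (well bottom): (3,3,4) with a≤c, −a<b≤a
reduced forms (3, 3, 4) vs (3, 3, 4) ⇒ equivalent

yes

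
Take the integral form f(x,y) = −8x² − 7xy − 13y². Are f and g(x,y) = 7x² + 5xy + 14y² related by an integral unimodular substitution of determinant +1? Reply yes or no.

D₁ = -367, D₂ = -367
f is negative-definite; reduce −f:
−f: reduced (well bottom): (8,7,13) with a≤c, −a<b≤a
flip sign back: reduced form of f is (-8,-7,-13)
g: reduced (well bottom): (7,5,14) with a≤c, −a<b≤a
reduced forms (-8, -7, -13) vs (7, 5, 14) ⇒ inequivalent

no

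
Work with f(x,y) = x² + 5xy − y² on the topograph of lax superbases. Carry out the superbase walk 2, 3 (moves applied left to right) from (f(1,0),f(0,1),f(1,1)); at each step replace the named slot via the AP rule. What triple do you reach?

start (1,-1,5) = (f(1,0),f(0,1),f(1,1))
replace slot 2: 2·(1+5) − (-1) = 13 → (1,13,5)
replace slot 3: 2·(1+13) − 5 = 23 → (1,13,23)

1,13,23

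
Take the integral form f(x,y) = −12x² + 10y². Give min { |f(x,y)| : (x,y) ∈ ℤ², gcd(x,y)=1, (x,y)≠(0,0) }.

descent: ρ → (10,20,-2)  [lands on river]
river: ρ → (-2,20,10)
closes: descent 1, river 2
min |a| on river = 2

2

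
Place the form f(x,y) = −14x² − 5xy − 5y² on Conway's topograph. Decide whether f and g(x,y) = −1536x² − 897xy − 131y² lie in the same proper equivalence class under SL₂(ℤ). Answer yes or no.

D₁ = -255, D₂ = -255
f is negative-definite; reduce −f:
−f: flip: (14,5,5)→(5,-5,14)
−f: translate: b→5 (≡-5 mod 10), so (5,-5,14)→(5,5,14)
−f: reduced (well bottom): (5,5,14) with a≤c, −a<b≤a
flip sign back: reduced form of f is (-5,-5,-14)
g is negative-definite; reduce −g:
−g: flip: (1536,897,131)→(131,-897,1536)
−g: translate: b→-111 (≡-897 mod 262), so (131,-897,1536)→(131,-111,24)
−g: flip: (131,-111,24)→(24,111,131)
−g: translate: b→15 (≡111 mod 48), so (24,111,131)→(24,15,5)
−g: flip: (24,15,5)→(5,-15,24)
−g: translate: b→5 (≡-15 mod 10), so (5,-15,24)→(5,5,14)
−g: reduced (well bottom): (5,5,14) with a≤c, −a<b≤a
flip sign back: reduced form of g is (-5,-5,-14)
reduced forms (-5, -5, -14) vs (-5, -5, -14) ⇒ equivalent

yes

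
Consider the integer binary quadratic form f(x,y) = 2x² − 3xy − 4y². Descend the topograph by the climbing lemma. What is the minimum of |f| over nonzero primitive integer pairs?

descent: ρ → (-4,3,2)  [lands on river]
river: ρ → (2,5,-2)
river: ρ → (-2,3,4)
river: ρ → (4,5,-1)
river: ρ → (-1,5,4)
river: ρ → (4,3,-2)
river: ρ → (-2,5,2)
river: ρ → (2,3,-4)
river: ρ → (-4,5,1)
river: ρ → (1,5,-4)
closes: descent 1, river 10
min |a| on river = 1

1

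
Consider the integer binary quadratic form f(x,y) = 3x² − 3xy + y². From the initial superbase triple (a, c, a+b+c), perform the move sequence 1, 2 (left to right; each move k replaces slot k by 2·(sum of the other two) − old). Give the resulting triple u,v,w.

start (3,1,1) = (f(1,0),f(0,1),f(1,1))
replace slot 1: 2·(1+1) − 3 = 1 → (1,1,1)
replace slot 2: 2·(1+1) − 1 = 3 → (1,3,1)

1,3,1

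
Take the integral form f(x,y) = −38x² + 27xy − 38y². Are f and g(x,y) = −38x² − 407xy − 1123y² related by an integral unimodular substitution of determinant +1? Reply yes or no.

D₁ = -5047, D₂ = -5047
f is negative-definite; reduce −f:
−f: flip: (38,-27,38)→(38,27,38)
−f: reduced (well bottom): (38,27,38) with a≤c, −a<b≤a
flip sign back: reduced form of f is (-38,-27,-38)
g is negative-definite; reduce −g:
−g: translate: b→27 (≡407 mod 76), so (38,407,1123)→(38,27,38)
−g: reduced (well bottom): (38,27,38) with a≤c, −a<b≤a
flip sign back: reduced form of g is (-38,-27,-38)
reduced forms (-38, -27, -38) vs (-38, -27, -38) ⇒ equivalent

yes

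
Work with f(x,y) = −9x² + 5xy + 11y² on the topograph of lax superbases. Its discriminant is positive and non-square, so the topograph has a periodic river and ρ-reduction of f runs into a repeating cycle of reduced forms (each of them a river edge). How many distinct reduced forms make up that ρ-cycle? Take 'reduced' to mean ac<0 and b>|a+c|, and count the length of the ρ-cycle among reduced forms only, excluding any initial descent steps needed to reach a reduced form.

D = 421, ⌊√D⌋ = 20
river: ρ → (11,17,-3)
river: ρ → (-3,19,5)
river: ρ → (5,11,-15)
river: ρ → (-15,19,1)
river: ρ → (1,19,-15)
river: ρ → (-15,11,5)
river: ρ → (5,19,-3)
river: ρ → (-3,17,11)
river: ρ → (11,5,-9)
river: ρ → (-9,13,7)
river: ρ → (7,15,-7)
river: ρ → (-7,13,9)
river: ρ → (9,5,-11)
river: ρ → (-11,17,3)
river: ρ → (3,19,-5)
river: ρ → (-5,11,15)
river: ρ → (15,19,-1)
river: ρ → (-1,19,15)
river: ρ → (15,11,-5)
river: ρ → (-5,19,3)
river: ρ → (3,17,-11)
river: ρ → (-11,5,9)
river: ρ → (9,13,-7)
river: ρ → (-7,15,7)
river: ρ → (7,13,-9)
river: ρ → (-9,5,11)
ρ-cycle length = 26 (tail of 0 descent steps not counted)

26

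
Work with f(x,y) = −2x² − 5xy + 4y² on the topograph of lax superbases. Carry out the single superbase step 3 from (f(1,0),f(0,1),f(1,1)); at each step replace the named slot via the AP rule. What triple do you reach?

start (-2,4,-3) = (f(1,0),f(0,1),f(1,1))
replace slot 3: 2·((-2)+4) − (-3) = 7 → (-2,4,7)

-2,4,7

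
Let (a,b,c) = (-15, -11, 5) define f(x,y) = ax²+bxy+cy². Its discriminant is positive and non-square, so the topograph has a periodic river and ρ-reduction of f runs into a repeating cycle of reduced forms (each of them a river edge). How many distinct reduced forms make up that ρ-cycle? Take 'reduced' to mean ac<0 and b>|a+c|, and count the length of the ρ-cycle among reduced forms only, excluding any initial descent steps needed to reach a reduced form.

D = 421, ⌊√D⌋ = 20
descent: ρ → (5,11,-15)  [lands on river]
river: ρ → (-15,19,1)
river: ρ → (1,19,-15)
river: ρ → (-15,11,5)
river: ρ → (5,19,-3)
river: ρ → (-3,17,11)
river: ρ → (11,5,-9)
river: ρ → (-9,13,7)
river: ρ → (7,15,-7)
river: ρ → (-7,13,9)
river: ρ → (9,5,-11)
river: ρ → (-11,17,3)
river: ρ → (3,19,-5)
river: ρ → (-5,11,15)
river: ρ → (15,19,-1)
river: ρ → (-1,19,15)
river: ρ → (15,11,-5)
river: ρ → (-5,19,3)
river: ρ → (3,17,-11)
river: ρ → (-11,5,9)
river: ρ → (9,13,-7)
river: ρ → (-7,15,7)
river: ρ → (7,13,-9)
river: ρ → (-9,5,11)
river: ρ → (11,17,-3)
river: ρ → (-3,19,5)
ρ-cycle length = 26 (tail of 1 descent step not counted)

26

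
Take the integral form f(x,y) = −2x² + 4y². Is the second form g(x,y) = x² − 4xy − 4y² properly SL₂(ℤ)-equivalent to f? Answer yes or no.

D₁ = 32, D₂ = 32
river cycle of f (length 2): (-2, 4, 2), (2, 4, -2)
river cycle of g (length 2): (-4, 4, 1), (1, 4, -4)
cycles differ ⇒ inequivalent

no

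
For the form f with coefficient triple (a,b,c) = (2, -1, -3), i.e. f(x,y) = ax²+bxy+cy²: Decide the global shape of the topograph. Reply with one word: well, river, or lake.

D = b²−4ac = (-1)² − 4·2·(-3) = 25
D = 5² is a perfect square ⇒ form factors over ℤ ⇒ lakes

lake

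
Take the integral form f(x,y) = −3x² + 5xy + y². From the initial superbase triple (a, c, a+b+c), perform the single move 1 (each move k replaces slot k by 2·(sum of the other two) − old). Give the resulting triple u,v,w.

start (-3,1,3) = (f(1,0),f(0,1),f(1,1))
replace slot 1: 2·(1+3) − (-3) = 11 → (11,1,3)

11,1,3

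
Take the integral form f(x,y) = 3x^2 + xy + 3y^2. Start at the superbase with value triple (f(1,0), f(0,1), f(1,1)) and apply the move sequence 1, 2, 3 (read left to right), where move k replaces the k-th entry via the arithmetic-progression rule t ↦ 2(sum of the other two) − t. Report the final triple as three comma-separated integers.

start (3,3,7) = (f(1,0),f(0,1),f(1,1))
replace slot 1: 2·(3+7) − 3 = 17 → (17,3,7)
replace slot 2: 2·(17+7) − 3 = 45 → (17,45,7)
replace slot 3: 2·(17+45) − 7 = 117 → (17,45,117)

17,45,117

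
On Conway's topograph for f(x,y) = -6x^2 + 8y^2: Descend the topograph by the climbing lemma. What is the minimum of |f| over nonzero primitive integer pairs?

descent: ρ → (8,0,-6)
descent: ρ → (-6,12,2)  [lands on river]
river: ρ → (2,12,-6)
closes: descent 2, river 2
min |a| on river = 2

2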